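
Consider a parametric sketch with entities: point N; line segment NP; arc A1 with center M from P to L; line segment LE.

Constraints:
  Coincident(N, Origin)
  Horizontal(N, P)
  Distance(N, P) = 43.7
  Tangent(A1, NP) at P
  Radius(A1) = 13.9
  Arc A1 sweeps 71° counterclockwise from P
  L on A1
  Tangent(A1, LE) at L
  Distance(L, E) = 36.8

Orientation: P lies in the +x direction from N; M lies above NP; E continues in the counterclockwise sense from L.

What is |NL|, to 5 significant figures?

57.611

N is at the origin; N and P share the same y with |NP| = 43.7 and P on the +x side, so P = (43.700, 0.0000). Since A1 is tangent to NP there, MP ⟂ NP, so M = P + (0, 13.9) = (43.700, 13.900). On A1, P sits at bearing -90° from M; a 71° counterclockwise sweep puts L at bearing -19°, so L = M + 13.9·(cos -19°, sin -19°) = (56.843, 9.3746). Then |NL| = |L − N| = 57.611.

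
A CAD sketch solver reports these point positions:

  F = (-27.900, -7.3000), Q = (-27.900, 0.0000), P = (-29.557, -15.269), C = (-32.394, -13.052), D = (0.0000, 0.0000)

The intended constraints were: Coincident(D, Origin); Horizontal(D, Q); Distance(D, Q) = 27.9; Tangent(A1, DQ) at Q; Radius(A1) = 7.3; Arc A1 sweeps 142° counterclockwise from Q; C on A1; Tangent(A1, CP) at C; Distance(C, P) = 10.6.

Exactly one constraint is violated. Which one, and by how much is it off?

Distance(C, P) = 10.6 — off by 7.00.

D = (0.00, 0.00) ✓; D.y = 0.00, Q.y = 0.00 ✓; |DQ| = 27.90 ✓; ∠(FQ, QD) = 90.00° ✓; |FQ| = 7.300 ✓; bearing(F→C) − bearing(F→Q) = 142.0° ✓; |FC| = 7.299 ✓; ∠(FC, CP) = 90.01° ✓; |CP| = 3.601 ✗.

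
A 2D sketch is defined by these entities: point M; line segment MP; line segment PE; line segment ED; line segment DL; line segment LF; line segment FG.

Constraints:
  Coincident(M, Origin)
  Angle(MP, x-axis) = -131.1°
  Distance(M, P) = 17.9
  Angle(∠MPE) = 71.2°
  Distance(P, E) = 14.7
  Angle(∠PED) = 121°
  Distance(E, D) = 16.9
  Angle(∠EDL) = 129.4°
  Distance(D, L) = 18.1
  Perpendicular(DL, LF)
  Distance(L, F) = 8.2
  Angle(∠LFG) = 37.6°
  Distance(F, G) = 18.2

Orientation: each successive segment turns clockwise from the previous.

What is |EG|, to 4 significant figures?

26.19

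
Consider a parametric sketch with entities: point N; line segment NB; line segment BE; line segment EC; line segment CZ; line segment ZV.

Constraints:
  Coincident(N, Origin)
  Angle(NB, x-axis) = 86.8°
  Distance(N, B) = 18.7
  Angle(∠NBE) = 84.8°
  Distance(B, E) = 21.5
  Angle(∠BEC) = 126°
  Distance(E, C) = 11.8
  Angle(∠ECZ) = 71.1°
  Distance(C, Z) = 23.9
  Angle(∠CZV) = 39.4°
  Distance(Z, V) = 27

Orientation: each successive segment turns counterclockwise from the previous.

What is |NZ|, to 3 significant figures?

4.40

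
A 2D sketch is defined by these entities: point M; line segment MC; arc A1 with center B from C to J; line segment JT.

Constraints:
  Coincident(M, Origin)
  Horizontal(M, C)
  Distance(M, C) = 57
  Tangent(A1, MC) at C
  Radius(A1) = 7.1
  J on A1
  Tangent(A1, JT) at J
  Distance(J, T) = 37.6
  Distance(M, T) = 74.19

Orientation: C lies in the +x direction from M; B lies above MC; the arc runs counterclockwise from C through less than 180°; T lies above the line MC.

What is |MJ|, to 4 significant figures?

64.54

M is at the origin; MC is horizontal with |MC| = 57.0 and C on the +x side, so C = (57.00, 0.000). Tangency of A1 to MC means the radius BC is perpendicular to MC, so B = C + (0, 7.1) = (57.00, 7.100). Since BJ ⟂ JT (tangency), |BT| = √(7.1² + 37.6²) = 38.26 regardless of where J sits on A1. So T lies on both circle(M, 74.19) and circle(B, 38.26); the above-MC intersection is T = (58.73, 45.33). J is the foot of the tangent from T: J = (64.03, 8.100).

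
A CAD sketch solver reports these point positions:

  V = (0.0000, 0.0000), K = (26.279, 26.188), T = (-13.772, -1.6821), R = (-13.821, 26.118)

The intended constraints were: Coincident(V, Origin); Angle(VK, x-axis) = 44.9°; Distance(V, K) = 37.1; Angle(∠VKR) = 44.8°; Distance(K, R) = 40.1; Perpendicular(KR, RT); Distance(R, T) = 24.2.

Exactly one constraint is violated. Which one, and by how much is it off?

Distance(R, T) = 24.2 — off by 3.60.

V = (0.00, 0.00) ✓; VK at 44.90° ✓; |VK| = 37.10 ✓; ∠VKR = 44.80° ✓; |KR| = 40.10 ✓; ∠(KR, RT) = 90.00° ✓; |RT| = 27.80 ✗.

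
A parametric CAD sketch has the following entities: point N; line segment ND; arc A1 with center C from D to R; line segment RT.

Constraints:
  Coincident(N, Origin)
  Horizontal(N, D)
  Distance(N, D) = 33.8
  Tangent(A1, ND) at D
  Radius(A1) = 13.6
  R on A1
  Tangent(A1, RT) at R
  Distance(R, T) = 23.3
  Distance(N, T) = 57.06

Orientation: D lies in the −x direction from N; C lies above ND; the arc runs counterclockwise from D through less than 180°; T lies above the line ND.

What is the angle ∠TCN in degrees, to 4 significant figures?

127.6°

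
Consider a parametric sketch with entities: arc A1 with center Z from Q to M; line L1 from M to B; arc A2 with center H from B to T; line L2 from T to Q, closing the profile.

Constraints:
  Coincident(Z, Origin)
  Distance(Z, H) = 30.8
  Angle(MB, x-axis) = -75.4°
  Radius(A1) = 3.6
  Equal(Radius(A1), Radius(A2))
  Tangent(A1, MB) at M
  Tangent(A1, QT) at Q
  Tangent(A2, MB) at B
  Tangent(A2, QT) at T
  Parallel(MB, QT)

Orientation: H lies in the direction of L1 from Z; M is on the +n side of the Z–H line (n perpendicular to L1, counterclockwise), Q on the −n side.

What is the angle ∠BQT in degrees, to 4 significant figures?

13.16°

The slot axis is L1's direction at -75.4°, so u = (cos -75.4°, sin -75.4°) = (0.2521, -0.9677) and n = (−sin -75.4°, cos -75.4°) = (0.9677, 0.2521). Z is at the origin and H lies 30.8 along u from Z, so H = 30.8·u = (7.764, -29.81). Tangency of A1 to both parallel lines with radius 3.6 puts M and Q at Z ± 3.6·n: M = (3.484, 0.9074), Q = (-3.484, -0.9074). Equal radii place B and T the same way about H: B = H + 3.6·n = (11.25, -28.90), T = H − 3.6·n = (4.280, -30.71). Then cos ∠BQT = QB·QT / (|QB||QT|), giving 13.16°.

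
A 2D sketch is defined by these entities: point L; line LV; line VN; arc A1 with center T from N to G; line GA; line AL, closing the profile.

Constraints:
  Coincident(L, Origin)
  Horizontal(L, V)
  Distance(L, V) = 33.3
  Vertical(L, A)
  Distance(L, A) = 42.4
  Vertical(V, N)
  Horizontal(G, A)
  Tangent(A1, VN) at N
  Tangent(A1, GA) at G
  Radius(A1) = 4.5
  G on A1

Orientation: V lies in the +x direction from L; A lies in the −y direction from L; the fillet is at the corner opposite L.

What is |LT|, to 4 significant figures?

47.60

L and A share the same x with |LA| = 42.4 and A on the −y side, so A = (0.000, -42.40). The virtual corner opposite L is at (33.30, -42.40). The tangent condition forces TN to be normal to VN and since A1 is tangent to GA there, TG ⟂ GA, with radius 4.5, so the center T sits 4.5 in from both sides at T = (28.80, -37.90). Then |LT| = |T − L| = 47.60.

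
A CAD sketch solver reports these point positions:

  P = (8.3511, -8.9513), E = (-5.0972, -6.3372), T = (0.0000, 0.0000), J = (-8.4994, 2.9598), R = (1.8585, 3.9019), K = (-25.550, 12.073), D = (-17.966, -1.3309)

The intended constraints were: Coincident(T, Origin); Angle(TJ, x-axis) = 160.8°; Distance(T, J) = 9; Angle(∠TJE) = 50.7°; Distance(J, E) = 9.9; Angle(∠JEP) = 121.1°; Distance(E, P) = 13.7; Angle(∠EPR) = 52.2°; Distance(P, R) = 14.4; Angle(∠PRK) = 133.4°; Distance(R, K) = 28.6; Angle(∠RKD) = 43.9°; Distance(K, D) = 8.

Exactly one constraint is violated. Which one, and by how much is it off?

Distance(K, D) = 8 — off by 7.40.

T = (0.00, 0.00) ✓; TJ at 160.8° ✓; |TJ| = 9.000 ✓; ∠TJE = 50.70° ✓; |JE| = 9.900 ✓; ∠JEP = 121.1° ✓; |EP| = 13.70 ✓; ∠EPR = 52.20° ✓; |PR| = 14.40 ✓; ∠PRK = 133.4° ✓; |RK| = 28.60 ✓; ∠RKD = 43.90° ✓; |KD| = 15.40 ✗.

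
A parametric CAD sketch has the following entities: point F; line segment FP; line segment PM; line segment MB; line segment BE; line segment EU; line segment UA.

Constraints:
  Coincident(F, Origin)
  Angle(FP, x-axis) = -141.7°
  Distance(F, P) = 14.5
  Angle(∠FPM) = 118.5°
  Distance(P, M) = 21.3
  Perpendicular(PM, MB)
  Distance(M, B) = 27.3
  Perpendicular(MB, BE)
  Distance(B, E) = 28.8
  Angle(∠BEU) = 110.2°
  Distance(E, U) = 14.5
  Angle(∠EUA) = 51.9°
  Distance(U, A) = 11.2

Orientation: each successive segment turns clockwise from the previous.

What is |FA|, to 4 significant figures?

6.707

F is at the origin; FP runs at -141.7° with length 14.5, so P = (-11.38, -8.987). ∠FPM = 118.5° gives PM at 156.8° from the x-axis; with |PM| = 21.3, M = (-30.96, -0.5958). PM is perpendicular to MB, so MB runs at 66.80°; with |MB| = 27.3, B = (-20.20, 24.50). The perpendicularity gives BE at right angles to MB, so BE runs at -23.20°; with |BE| = 28.8, E = (6.269, 13.15). ∠BEU = 110.2° gives EU at -93.00° from the x-axis; with |EU| = 14.5, U = (5.510, -1.329). ∠EUA = 51.9° gives UA at 138.9° from the x-axis; with |UA| = 11.2, A = (-2.930, 6.034). Then |FA| = |A − F| = 6.707.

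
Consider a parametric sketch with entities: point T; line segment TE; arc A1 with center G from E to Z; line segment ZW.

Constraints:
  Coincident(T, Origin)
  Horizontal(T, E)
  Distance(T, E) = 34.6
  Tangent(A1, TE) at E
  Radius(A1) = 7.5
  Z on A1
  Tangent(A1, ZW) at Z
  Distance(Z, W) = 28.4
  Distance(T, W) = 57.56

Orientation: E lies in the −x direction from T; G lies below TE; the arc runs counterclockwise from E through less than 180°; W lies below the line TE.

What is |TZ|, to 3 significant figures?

42.5

Checks: |GZ| = 7.500 ✓; ∠(GZ, ZW) = 90.00° ✓; |ZW| = 28.40 ✓; |TW| = 57.56 ✓.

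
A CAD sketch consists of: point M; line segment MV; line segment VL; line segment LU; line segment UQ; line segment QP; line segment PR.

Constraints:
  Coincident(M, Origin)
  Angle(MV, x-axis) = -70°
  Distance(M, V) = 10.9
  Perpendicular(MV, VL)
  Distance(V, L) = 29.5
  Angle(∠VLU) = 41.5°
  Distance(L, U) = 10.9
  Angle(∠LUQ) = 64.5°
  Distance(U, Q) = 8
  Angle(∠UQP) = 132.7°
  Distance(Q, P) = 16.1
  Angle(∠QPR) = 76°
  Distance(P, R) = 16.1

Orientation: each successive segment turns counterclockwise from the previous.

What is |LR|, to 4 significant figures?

9.726

∠UQP = 132.7° gives QP at -38.70° from the x-axis; with |QP| = 16.1, P = (34.43, -14.21). ∠QPR = 76.0° gives PR at 65.30° from the x-axis; with |PR| = 16.1, R = (41.16, 0.4219). Then |LR| = |R − L| = 9.726.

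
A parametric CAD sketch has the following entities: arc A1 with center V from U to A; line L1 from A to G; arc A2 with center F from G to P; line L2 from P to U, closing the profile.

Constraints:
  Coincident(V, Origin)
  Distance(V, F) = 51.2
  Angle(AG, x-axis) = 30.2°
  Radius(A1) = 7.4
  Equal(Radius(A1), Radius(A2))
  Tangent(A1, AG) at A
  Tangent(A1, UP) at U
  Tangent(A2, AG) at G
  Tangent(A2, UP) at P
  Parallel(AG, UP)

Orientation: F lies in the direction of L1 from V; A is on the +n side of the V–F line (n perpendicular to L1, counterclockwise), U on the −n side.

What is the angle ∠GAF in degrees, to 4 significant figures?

8.224°

The slot axis is L1's direction at 30.2°, so u = (cos 30.2°, sin 30.2°) = (0.8643, 0.5030) and n = (−sin 30.2°, cos 30.2°) = (-0.5030, 0.8643). V is at the origin and F lies 51.2 along u from V, so F = 51.2·u = (44.25, 25.75). Tangency of A1 to both parallel lines with radius 7.4 puts A and U at V ± 7.4·n: A = (-3.722, 6.396), U = (3.722, -6.396). Equal radii place G and P the same way about F: G = F + 7.4·n = (40.53, 32.15), P = F − 7.4·n = (47.97, 19.36). Then cos ∠GAF = AG·AF / (|AG||AF|), giving 8.224°.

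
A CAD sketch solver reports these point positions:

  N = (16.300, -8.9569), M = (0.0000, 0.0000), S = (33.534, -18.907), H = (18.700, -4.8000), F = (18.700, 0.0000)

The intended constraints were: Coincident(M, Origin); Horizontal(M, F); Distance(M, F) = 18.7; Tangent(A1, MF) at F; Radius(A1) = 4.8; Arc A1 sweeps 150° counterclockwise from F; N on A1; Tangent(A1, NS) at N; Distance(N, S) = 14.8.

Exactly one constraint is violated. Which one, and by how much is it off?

Distance(N, S) = 14.8 — off by 5.10.

M = (0.00, 0.00) ✓; M.y = 0.00, F.y = 0.00 ✓; |MF| = 18.70 ✓; ∠(HF, FM) = 90.00° ✓; |HF| = 4.800 ✓; bearing(H→N) − bearing(H→F) = 150.0° ✓; |HN| = 4.800 ✓; ∠(HN, NS) = 90.00° ✓; |NS| = 19.90 ✗.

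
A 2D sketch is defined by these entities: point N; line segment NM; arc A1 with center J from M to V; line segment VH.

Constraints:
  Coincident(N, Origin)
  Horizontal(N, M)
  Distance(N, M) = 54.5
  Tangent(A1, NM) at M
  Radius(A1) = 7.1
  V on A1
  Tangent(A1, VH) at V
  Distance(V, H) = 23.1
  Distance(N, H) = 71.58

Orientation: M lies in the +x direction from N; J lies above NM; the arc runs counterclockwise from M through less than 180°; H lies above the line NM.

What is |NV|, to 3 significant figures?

61.8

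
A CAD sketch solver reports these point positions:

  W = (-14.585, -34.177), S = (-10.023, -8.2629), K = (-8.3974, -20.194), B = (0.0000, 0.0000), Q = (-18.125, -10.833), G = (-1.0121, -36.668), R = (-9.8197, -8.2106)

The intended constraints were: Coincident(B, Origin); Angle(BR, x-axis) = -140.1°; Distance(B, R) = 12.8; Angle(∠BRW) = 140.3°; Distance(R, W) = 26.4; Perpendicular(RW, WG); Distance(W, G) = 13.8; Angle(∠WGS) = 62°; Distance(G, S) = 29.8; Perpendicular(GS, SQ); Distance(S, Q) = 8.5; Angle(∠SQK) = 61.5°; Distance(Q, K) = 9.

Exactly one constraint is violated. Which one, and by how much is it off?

Distance(Q, K) = 9 — off by 4.50.

B = (0.00, 0.00) ✓; BR at -140.1° ✓; |BR| = 12.80 ✓; ∠BRW = 140.3° ✓; |RW| = 26.40 ✓; ∠(RW, WG) = 90.00° ✓; |WG| = 13.80 ✓; ∠WGS = 62.00° ✓; |GS| = 29.80 ✓; ∠(GS, SQ) = 90.00° ✓; |SQ| = 8.500 ✓; ∠SQK = 61.50° ✓; |QK| = 13.50 ✗.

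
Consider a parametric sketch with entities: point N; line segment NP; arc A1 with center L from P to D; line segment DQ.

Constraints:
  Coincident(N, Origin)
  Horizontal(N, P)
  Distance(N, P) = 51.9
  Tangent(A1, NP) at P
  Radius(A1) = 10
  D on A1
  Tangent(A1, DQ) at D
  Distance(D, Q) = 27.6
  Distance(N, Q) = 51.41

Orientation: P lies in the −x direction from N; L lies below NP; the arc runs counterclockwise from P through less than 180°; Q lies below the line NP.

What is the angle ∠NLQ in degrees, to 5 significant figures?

70.959°

Checks: |NP| = 51.90 ✓; |LD| = 10.00 ✓; ∠(LD, DQ) = 90.00° ✓; |DQ| = 27.60 ✓; |NQ| = 51.41 ✓.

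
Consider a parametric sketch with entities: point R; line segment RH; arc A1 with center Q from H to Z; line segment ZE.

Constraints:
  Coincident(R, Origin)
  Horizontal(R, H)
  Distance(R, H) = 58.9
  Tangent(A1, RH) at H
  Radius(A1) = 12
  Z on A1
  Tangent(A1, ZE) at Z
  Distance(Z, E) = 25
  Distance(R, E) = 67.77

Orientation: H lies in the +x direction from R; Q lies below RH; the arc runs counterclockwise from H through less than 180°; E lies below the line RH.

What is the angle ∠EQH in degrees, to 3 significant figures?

172°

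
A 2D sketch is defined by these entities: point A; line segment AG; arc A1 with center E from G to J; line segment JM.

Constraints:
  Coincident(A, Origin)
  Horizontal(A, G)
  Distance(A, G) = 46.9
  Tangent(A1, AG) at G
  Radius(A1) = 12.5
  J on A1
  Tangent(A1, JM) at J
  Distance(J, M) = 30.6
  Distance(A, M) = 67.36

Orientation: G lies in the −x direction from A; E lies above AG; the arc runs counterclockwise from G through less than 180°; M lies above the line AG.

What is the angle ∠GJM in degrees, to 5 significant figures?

121.43°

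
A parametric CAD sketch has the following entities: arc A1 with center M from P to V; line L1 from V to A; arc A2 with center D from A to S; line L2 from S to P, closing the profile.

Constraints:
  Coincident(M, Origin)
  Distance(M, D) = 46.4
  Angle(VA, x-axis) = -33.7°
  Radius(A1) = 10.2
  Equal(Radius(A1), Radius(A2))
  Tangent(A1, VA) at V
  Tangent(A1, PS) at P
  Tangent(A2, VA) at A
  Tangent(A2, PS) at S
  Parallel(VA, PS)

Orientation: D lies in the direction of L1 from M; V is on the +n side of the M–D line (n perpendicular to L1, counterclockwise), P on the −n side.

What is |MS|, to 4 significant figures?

47.51

The slot axis is L1's direction at -33.7°, so u = (cos -33.7°, sin -33.7°) = (0.8320, -0.5548) and n = (−sin -33.7°, cos -33.7°) = (0.5548, 0.8320). M is at the origin and D lies 46.4 along u from M, so D = 46.4·u = (38.60, -25.74). Tangency of A1 to both parallel lines with radius 10.2 puts V and P at M ± 10.2·n: V = (5.659, 8.486), P = (-5.659, -8.486). Equal radii place A and S the same way about D: A = D + 10.2·n = (44.26, -17.26), S = D − 10.2·n = (32.94, -34.23). Then |MS| = |S − M| = 47.51.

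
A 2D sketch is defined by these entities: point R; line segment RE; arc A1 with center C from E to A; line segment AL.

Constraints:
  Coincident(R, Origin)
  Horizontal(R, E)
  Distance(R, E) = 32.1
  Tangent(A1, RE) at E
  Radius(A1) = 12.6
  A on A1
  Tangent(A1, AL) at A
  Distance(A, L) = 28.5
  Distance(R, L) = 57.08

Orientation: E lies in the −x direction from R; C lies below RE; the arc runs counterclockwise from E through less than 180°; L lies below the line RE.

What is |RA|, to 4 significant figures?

47.02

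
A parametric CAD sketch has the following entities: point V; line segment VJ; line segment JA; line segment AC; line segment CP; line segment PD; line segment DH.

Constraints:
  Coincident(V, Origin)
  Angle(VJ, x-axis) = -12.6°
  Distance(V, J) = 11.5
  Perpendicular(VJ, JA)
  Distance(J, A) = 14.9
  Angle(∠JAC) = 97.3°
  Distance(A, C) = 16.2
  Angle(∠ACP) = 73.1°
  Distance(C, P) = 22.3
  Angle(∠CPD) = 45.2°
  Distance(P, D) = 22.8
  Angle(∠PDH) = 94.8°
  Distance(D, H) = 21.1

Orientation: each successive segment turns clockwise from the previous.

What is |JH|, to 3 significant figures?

31.1

∠CPD = 45.2° gives PD at -67.0° from the x-axis; with |PD| = 22.8, D = (9.18, -15.9). ∠PDH = 94.8° gives DH at -152° from the x-axis; with |DH| = 21.1, H = (-9.49, -25.7). Then |JH| = |H − J| = 31.1.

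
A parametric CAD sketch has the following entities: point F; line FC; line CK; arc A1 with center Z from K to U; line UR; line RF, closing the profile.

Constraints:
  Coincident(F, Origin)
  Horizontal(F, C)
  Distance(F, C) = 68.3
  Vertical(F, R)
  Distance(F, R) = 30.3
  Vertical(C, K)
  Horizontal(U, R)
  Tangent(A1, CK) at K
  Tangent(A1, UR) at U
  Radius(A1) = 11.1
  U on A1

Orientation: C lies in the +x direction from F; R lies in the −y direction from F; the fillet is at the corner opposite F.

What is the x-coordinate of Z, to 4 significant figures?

57.20

FR is vertical with |FR| = 30.3 and R on the −y side, so R = (0.000, -30.30). The virtual corner opposite F is at (68.30, -30.30). A1 meets CK tangentially, so ZK is at right angles to CK and since A1 is tangent to UR there, ZU ⟂ UR, with radius 11.1, so the center Z sits 11.1 in from both sides at Z = (57.20, -19.20). So Z.x = 57.20.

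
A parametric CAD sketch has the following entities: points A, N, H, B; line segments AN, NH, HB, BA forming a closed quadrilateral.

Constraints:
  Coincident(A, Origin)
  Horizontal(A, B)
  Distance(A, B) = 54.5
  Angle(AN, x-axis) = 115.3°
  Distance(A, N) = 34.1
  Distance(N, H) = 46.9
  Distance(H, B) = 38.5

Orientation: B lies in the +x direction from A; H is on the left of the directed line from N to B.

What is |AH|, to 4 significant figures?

45.11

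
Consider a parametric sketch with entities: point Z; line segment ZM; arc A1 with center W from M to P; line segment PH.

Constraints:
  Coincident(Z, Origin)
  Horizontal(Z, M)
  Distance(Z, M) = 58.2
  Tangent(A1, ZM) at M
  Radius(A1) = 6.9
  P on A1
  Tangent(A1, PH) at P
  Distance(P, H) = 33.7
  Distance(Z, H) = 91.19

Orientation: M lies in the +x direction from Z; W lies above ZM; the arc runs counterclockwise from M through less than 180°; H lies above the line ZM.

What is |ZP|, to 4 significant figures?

62.83

Checks: Z.y = 0.00, M.y = 0.00 ✓; |WP| = 6.900 ✓; ∠(WP, PH) = 90.00° ✓; |PH| = 33.70 ✓; |ZH| = 91.19 ✓.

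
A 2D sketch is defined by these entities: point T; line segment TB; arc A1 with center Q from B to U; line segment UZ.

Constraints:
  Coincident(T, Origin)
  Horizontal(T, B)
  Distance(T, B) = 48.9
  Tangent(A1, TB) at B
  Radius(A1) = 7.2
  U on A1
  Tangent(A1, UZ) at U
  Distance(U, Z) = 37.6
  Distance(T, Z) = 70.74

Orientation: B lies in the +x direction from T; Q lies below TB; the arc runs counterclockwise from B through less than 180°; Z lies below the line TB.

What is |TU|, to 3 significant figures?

43.2

Checks: |QU| = 7.200 ✓; ∠(QU, UZ) = 90.00° ✓; |UZ| = 37.60 ✓; |TZ| = 70.74 ✓.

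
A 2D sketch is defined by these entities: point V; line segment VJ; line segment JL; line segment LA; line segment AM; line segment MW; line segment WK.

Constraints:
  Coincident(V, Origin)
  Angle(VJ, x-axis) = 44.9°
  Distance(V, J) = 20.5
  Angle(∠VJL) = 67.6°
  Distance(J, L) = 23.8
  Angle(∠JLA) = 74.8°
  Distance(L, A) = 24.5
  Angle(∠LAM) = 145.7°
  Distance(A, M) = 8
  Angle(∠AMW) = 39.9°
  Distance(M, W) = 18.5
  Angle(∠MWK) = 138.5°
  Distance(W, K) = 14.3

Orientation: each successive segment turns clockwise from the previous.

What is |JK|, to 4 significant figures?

25.56

V is at the origin; VJ runs at 44.9° with length 20.5, so J = (14.52, 14.47). ∠VJL = 67.6° gives JL at -67.50° from the x-axis; with |JL| = 23.8, L = (23.63, -7.518). ∠JLA = 74.8° gives LA at -172.7° from the x-axis; with |LA| = 24.5, A = (-0.6726, -10.63). ∠LAM = 145.7° gives AM at 153.0° from the x-axis; with |AM| = 8.0, M = (-7.801, -6.999). ∠AMW = 39.9° gives MW at 12.90° from the x-axis; with |MW| = 18.5, W = (10.23, -2.869). ∠MWK = 138.5° gives WK at -28.60° from the x-axis; with |WK| = 14.3, K = (22.79, -9.714). Then |JK| = |K − J| = 25.56.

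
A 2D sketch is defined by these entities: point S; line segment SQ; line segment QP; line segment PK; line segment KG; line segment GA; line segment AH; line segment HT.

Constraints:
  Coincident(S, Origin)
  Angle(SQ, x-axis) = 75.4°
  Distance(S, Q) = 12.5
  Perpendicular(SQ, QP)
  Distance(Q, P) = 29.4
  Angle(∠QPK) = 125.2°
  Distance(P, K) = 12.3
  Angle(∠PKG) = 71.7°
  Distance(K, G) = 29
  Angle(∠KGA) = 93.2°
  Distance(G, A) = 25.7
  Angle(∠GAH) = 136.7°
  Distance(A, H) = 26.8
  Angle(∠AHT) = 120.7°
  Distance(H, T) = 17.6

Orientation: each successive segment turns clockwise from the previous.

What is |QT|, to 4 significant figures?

42.91

S is at the origin; SQ runs at 75.4° with length 12.5, so Q = (3.151, 12.10). SQ ⟂ QP, so QP runs at -14.60°; with |QP| = 29.4, P = (31.60, 4.686). ∠QPK = 125.2° gives PK at -69.40° from the x-axis; with |PK| = 12.3, K = (35.93, -6.828). ∠PKG = 71.7° gives KG at -177.7° from the x-axis; with |KG| = 29.0, G = (6.953, -7.992). ∠KGA = 93.2° gives GA at 95.50° from the x-axis; with |GA| = 25.7, A = (4.489, 17.59). ∠GAH = 136.7° gives AH at 52.20° from the x-axis; with |AH| = 26.8, H = (20.92, 38.77). ∠AHT = 120.7° gives HT at -7.100° from the x-axis; with |HT| = 17.6, T = (38.38, 36.59). Then |QT| = |T − Q| = 42.91.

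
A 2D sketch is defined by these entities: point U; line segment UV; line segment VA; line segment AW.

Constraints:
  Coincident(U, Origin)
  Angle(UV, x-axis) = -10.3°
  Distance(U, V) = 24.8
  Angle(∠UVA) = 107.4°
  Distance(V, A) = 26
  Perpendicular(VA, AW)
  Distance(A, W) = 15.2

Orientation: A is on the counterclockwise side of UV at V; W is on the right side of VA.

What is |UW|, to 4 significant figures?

51.26

U is at the origin; UV runs at -10.3° with length 24.8, so V = 24.8·(cos -10.3°, sin -10.3°) = (24.40, -4.434). ∠UVA = 107.4°, so VA runs at -10.3° + (180° − 107.4°) = 62.30° from the x-axis; with |VA| = 26.0, A = V + 26.0·(cos 62.30°, sin 62.30°) = (36.49, 18.59). VA ⟂ AW; with |AW| = 15.2 on the right of VA, W = A + 15.2·(0.8854, -0.4648) = (49.94, 11.52). Then |UW| = |W − U| = 51.26.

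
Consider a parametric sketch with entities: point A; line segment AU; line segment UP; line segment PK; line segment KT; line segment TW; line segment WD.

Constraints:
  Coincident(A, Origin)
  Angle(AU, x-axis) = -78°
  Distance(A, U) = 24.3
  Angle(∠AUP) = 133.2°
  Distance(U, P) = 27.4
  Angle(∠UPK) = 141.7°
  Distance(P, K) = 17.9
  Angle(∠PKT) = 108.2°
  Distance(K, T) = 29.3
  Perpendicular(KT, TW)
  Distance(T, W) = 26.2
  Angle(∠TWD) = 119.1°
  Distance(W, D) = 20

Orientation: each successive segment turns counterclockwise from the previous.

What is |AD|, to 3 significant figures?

21.8

KT is perpendicular to TW, so TW runs at 169°; with |TW| = 26.2, W = (26.2, -1.95). ∠TWD = 119.1° gives WD at -130° from the x-axis; with |WD| = 20.0, D = (13.3, -17.2). Then |AD| = |D − A| = 21.8.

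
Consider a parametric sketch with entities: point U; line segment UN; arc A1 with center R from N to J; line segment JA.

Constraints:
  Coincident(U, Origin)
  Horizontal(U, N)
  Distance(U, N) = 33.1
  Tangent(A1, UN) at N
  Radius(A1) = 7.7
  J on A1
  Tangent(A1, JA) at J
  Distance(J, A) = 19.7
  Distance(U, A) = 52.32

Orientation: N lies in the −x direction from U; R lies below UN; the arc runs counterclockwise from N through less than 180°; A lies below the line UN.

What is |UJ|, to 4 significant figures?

40.79

U is at the origin; U and N share the same y with |UN| = 33.1 and N on the −x side, so N = (-33.10, 0.000). The tangent condition forces RN to be normal to UN, so R = N + (0, -7.7) = (-33.10, -7.700). Since RJ ⟂ JA (tangency), |RA| = √(7.7² + 19.7²) = 21.15 regardless of where J sits on A1. So A lies on both circle(U, 52.32) and circle(R, 21.15); the below-UN intersection is A = (-46.43, -24.13). J is the foot of the tangent from A: J = (-40.44, -5.359).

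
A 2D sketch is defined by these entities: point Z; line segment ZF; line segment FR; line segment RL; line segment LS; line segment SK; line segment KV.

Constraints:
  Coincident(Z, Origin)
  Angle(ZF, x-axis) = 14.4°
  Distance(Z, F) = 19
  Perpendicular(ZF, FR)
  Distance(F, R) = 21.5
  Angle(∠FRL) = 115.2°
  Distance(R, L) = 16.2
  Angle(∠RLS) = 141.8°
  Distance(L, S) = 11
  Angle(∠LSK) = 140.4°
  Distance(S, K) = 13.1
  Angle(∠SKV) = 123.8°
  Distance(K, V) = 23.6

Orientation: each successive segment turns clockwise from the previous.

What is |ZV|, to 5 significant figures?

9.5830

Z is at the origin; ZF runs at 14.4° with length 19.0, so F = (18.403, 4.7251). ZF is perpendicular to FR, so FR runs at -75.600°; with |FR| = 21.5, R = (23.750, -16.099). ∠FRL = 115.2° gives RL at -140.40° from the x-axis; with |RL| = 16.2, L = (11.268, -26.426). ∠RLS = 141.8° gives LS at -178.60° from the x-axis; with |LS| = 11.0, S = (0.27088, -26.694). ∠LSK = 140.4° gives SK at 141.80° from the x-axis; with |SK| = 13.1, K = (-10.024, -18.593). ∠SKV = 123.8° gives KV at 85.600° from the x-axis; with |KV| = 23.6, V = (-8.2133, 4.9371). Then |ZV| = |V − Z| = 9.5830.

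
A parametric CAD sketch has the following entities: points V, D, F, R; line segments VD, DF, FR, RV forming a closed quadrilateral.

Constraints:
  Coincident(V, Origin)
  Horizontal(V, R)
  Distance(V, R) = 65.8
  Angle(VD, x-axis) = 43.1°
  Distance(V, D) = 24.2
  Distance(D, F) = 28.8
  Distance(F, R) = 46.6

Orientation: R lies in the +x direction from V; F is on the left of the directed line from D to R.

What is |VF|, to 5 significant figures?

52.985

Checks: |DF| = 28.80 ✓; |FR| = 46.60 ✓.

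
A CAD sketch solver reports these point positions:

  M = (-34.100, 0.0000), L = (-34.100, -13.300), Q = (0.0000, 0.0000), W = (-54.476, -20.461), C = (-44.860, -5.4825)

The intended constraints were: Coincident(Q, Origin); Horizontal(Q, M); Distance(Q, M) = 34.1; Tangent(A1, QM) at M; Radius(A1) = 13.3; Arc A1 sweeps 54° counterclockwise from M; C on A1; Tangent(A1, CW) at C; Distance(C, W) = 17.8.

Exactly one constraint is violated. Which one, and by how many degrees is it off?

Tangent(A1, CW) at C — off by 3.30°.

Q = (0.00, 0.00) ✓; Q.y = 0.00, M.y = 0.00 ✓; |QM| = 34.10 ✓; ∠(LM, MQ) = 90.00° ✓; |LM| = 13.30 ✓; bearing(L→C) − bearing(L→M) = 54.00° ✓; |LC| = 13.30 ✓; ∠(LC, CW) = 86.70° ✗; |CW| = 17.80 ✓.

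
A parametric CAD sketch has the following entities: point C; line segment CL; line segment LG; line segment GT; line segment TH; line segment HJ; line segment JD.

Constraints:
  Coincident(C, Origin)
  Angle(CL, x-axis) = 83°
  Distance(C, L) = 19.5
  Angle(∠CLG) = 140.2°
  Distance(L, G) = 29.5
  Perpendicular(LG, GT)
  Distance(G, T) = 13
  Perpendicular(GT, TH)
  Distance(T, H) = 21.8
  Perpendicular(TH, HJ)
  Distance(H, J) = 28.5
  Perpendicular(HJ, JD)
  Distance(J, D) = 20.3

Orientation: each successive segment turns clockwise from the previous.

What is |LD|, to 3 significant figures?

32.0

TH is perpendicular to HJ, so HJ runs at 133°; with |HJ| = 28.5, J = (-2.62, 35.9). HJ is perpendicular to JD, so JD runs at 43.2°; with |JD| = 20.3, D = (12.2, 49.8). Then |LD| = |D − L| = 32.0.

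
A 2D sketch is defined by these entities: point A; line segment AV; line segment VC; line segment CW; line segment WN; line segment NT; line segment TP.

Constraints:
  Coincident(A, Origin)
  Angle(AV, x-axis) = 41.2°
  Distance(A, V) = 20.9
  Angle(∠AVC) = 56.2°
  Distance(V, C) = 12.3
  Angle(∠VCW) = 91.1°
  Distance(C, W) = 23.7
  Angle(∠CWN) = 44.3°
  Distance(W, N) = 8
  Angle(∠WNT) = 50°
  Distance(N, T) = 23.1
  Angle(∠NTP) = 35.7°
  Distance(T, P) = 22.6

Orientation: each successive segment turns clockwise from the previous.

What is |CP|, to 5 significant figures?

30.770

A is at the origin; AV runs at 41.2° with length 20.9, so V = (15.725, 13.767). ∠AVC = 56.2° gives VC at -82.600° from the x-axis; with |VC| = 12.3, C = (17.310, 1.5691). ∠VCW = 91.1° gives CW at -171.50° from the x-axis; with |CW| = 23.7, W = (-6.1300, -1.9340). ∠CWN = 44.3° gives WN at 52.800° from the x-axis; with |WN| = 8.0, N = (-1.2932, 4.4382). ∠WNT = 50.0° gives NT at -77.200° from the x-axis; with |NT| = 23.1, T = (3.8245, -18.088). ∠NTP = 35.7° gives TP at 138.50° from the x-axis; with |TP| = 22.6, P = (-13.102, -3.1125). Then |CP| = |P − C| = 30.770.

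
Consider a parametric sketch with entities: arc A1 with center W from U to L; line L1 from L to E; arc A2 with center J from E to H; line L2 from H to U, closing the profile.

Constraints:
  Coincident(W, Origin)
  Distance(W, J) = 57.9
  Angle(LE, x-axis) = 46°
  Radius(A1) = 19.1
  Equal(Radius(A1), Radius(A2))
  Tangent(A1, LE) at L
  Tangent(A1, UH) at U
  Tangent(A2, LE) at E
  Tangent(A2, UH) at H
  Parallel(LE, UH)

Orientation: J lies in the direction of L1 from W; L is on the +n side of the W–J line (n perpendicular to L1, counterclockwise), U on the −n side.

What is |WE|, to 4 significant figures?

60.97

The slot axis is L1's direction at 46.0°, so u = (cos 46.0°, sin 46.0°) = (0.6947, 0.7193) and n = (−sin 46.0°, cos 46.0°) = (-0.7193, 0.6947). W is at the origin and J lies 57.9 along u from W, so J = 57.9·u = (40.22, 41.65). Tangency of A1 to both parallel lines with radius 19.1 puts L and U at W ± 19.1·n: L = (-13.74, 13.27), U = (13.74, -13.27). Equal radii place E and H the same way about J: E = J + 19.1·n = (26.48, 54.92), H = J − 19.1·n = (53.96, 28.38). Then |WE| = |E − W| = 60.97.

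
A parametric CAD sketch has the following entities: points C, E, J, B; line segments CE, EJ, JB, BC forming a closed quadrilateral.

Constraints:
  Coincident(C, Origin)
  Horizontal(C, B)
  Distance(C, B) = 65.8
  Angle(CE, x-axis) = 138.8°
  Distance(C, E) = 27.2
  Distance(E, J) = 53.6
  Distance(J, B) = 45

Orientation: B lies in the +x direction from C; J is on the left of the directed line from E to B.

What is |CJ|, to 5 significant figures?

43.449

C is at the origin; CB is horizontal with |CB| = 65.8 and B in +x, so B = (65.8, 0). CE runs at 138.8° with |CE| = 27.2, so E = (-20.466, 17.916). J is determined by |EJ| = 53.6 and |JB| = 45.0 together: it lies at the intersection of circle(E, 53.6) and circle(B, 45.0). With |EB| = 88.107, the foot of the radical line on EB is 48.865 from E and the perpendicular offset is √(53.6² − 48.865²) = 22.026. Taking the left-of-EB solution: J = (31.858, 29.545).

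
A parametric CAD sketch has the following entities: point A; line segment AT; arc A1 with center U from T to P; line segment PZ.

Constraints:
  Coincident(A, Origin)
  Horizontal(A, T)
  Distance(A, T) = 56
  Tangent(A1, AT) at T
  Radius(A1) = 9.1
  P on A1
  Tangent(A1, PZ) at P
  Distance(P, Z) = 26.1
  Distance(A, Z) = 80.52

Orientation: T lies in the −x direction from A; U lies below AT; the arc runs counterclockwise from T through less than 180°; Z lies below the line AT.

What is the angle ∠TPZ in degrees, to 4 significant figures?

147.2°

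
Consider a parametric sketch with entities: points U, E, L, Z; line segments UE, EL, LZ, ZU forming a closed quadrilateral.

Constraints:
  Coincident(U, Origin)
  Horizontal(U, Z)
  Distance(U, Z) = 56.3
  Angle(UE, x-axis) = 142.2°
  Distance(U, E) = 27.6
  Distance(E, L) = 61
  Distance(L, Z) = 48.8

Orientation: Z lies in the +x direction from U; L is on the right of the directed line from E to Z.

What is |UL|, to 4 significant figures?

34.48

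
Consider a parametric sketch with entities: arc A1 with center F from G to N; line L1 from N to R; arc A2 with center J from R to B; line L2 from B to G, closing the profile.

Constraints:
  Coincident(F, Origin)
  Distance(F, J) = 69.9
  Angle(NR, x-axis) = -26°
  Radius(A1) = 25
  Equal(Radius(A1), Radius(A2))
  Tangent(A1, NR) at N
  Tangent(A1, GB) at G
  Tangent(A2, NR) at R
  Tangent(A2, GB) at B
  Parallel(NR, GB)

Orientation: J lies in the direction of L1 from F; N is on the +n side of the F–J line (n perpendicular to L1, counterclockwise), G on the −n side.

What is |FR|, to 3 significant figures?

74.2

The slot axis is L1's direction at -26.0°, so u = (cos -26.0°, sin -26.0°) = (0.899, -0.438) and n = (−sin -26.0°, cos -26.0°) = (0.438, 0.899). F is at the origin and J lies 69.9 along u from F, so J = 69.9·u = (62.8, -30.6). Tangency of A1 to both parallel lines with radius 25.0 puts N and G at F ± 25.0·n: N = (11.0, 22.5), G = (-11.0, -22.5). Equal radii place R and B the same way about J: R = J + 25.0·n = (73.8, -8.17), B = J − 25.0·n = (51.9, -53.1). Then |FR| = |R − F| = 74.2.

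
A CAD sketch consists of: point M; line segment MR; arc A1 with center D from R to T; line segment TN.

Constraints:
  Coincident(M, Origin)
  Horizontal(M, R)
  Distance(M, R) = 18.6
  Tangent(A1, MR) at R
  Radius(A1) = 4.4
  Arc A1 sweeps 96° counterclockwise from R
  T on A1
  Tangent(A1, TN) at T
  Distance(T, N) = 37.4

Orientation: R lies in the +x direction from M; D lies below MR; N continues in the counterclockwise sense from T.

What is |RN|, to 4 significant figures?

42.06

M is at the origin; M and R share the same y with |MR| = 18.6 and R on the +x side, so R = (18.60, 0.000). Tangency of A1 to MR means the radius DR is perpendicular to MR, so D = R + (0, -4.4) = (18.60, -4.400). On A1, R sits at bearing 90° from D; a 96° counterclockwise sweep puts T at bearing 186°, so T = D + 4.4·(cos 186°, sin 186°) = (14.22, -4.860). The tangent condition forces DT to be normal to TN, so TN runs along (−sin 186°, cos 186°); with |TN| = 37.4, N = (18.13, -42.06). Then |RN| = |N − R| = 42.06.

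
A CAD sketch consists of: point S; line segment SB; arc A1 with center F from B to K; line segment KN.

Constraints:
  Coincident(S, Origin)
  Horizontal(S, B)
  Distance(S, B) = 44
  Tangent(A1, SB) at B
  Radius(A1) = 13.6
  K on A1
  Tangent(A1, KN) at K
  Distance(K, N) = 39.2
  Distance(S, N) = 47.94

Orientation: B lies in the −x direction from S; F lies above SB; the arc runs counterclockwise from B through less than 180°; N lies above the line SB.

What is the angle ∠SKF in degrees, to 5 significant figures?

173.34°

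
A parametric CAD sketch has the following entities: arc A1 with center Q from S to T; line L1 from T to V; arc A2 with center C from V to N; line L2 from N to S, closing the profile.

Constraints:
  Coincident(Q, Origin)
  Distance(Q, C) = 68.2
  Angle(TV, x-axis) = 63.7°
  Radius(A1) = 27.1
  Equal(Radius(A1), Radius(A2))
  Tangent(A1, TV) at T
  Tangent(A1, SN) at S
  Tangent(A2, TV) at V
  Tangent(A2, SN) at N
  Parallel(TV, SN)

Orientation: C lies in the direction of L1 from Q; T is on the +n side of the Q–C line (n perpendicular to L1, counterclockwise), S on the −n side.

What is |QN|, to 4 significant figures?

73.39

Tangency of A1 to both parallel lines with radius 27.1 puts T and S at Q ± 27.1·n: T = (-24.29, 12.01), S = (24.29, -12.01). Equal radii place V and N the same way about C: V = C + 27.1·n = (5.923, 73.15), N = C − 27.1·n = (54.51, 49.13). Then |QN| = |N − Q| = 73.39.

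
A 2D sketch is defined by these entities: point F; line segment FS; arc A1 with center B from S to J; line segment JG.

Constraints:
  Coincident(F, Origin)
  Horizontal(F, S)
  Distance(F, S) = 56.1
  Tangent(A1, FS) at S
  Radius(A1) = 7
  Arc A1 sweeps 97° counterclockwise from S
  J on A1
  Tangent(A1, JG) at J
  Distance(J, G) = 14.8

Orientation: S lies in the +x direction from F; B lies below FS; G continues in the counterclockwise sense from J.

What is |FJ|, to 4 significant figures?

49.78

F is at the origin; FS is horizontal with |FS| = 56.1 and S on the +x side, so S = (56.10, 0.000). The tangent condition forces BS to be normal to FS, so B = S + (0, -7) = (56.10, -7.000). On A1, S sits at bearing 90° from B; a 97° counterclockwise sweep puts J at bearing 187°, so J = B + 7.0·(cos 187°, sin 187°) = (49.15, -7.853). Then |FJ| = |J − F| = 49.78.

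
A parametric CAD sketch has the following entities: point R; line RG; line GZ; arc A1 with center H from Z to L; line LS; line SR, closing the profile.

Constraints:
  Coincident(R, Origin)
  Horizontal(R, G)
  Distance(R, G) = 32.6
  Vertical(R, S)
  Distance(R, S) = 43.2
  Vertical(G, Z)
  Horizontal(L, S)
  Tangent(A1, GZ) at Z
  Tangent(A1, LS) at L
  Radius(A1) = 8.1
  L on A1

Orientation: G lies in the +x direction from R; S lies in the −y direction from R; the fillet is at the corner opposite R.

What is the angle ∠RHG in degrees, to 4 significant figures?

47.91°

R is at the origin; R and G share the same y with |RG| = 32.6 and G on the +x side, so G = (32.60, 0.000). RS is vertical with |RS| = 43.2 and S on the −y side, so S = (0.000, -43.20). The virtual corner opposite R is at (32.60, -43.20). A1 meets GZ tangentially, so HZ is at right angles to GZ and the tangent condition forces HL to be normal to LS, with radius 8.1, so the center H sits 8.1 in from both sides at H = (24.50, -35.10). Then cos ∠RHG = HR·HG / (|HR||HG|), giving 47.91°.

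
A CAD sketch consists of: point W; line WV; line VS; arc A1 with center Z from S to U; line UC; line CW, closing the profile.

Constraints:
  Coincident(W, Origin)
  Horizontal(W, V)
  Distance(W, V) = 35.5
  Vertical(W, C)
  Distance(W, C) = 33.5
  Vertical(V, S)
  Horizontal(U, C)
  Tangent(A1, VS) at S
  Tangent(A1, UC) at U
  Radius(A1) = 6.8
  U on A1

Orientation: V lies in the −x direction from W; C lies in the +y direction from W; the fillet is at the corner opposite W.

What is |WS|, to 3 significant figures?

44.4

The virtual corner opposite W is at (-35.5, 33.5). A1 meets VS tangentially, so ZS is at right angles to VS and the tangent condition forces ZU to be normal to UC, with radius 6.8, so the center Z sits 6.8 in from both sides at Z = (-28.7, 26.7). That places the tangent points at S = (-35.5, 26.7) on VS and U = (-28.7, 33.5) on UC. Then |WS| = |S − W| = 44.4.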